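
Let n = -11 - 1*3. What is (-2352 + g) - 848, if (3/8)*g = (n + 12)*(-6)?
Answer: -3168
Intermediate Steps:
n = -14 (n = -11 - 3 = -14)
g = 32 (g = 8*((-14 + 12)*(-6))/3 = 8*(-2*(-6))/3 = (8/3)*12 = 32)
(-2352 + g) - 848 = (-2352 + 32) - 848 = -2320 - 848 = -3168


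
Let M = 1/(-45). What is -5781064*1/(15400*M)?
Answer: 6503697/385 ≈ 16893.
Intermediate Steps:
M = -1/45 ≈ -0.022222
-5781064*1/(15400*M) = -5781064/((154*100)*(-1/45)) = -5781064/(15400*(-1/45)) = -5781064/(-3080/9) = -5781064*(-9/3080) = 6503697/385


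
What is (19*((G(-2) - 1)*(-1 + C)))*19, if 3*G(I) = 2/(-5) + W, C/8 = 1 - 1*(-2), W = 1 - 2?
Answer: -182666/15 ≈ -12178.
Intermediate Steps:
W = -1
C = 24 (C = 8*(1 - 1*(-2)) = 8*(1 + 2) = 8*3 = 24)
G(I) = -7/15 (G(I) = (2/(-5) - 1)/3 = (2*(-1/5) - 1)/3 = (-2/5 - 1)/3 = (1/3)*(-7/5) = -7/15)
(19*((G(-2) - 1)*(-1 + C)))*19 = (19*((-7/15 - 1)*(-1 + 24)))*19 = (19*(-22/15*23))*19 = (19*(-506/15))*19 = -9614/15*19 = -182666/15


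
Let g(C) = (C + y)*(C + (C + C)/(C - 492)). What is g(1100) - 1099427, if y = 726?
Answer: 34799649/38 ≈ 9.1578e+5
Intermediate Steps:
g(C) = (726 + C)*(C + 2*C/(-492 + C)) (g(C) = (C + 726)*(C + (C + C)/(C - 492)) = (726 + C)*(C + (2*C)/(-492 + C)) = (726 + C)*(C + 2*C/(-492 + C)))
g(1100) - 1099427 = 1100*(-355740 + 1100**2 + 236*1100)/(-492 + 1100) - 1099427 = 1100*(-355740 + 1210000 + 259600)/608 - 1099427 = 1100*(1/608)*1113860 - 1099427 = 76577875/38 - 1099427 = 34799649/38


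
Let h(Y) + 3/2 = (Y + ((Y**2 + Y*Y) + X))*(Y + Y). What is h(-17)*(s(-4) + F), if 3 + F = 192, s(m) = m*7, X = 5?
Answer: -6197051/2 ≈ -3.0985e+6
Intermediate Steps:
s(m) = 7*m
F = 189 (F = -3 + 192 = 189)
h(Y) = -3/2 + 2*Y*(5 + Y + 2*Y**2) (h(Y) = -3/2 + (Y + ((Y**2 + Y*Y) + 5))*(Y + Y) = -3/2 + (Y + ((Y**2 + Y**2) + 5))*(2*Y) = -3/2 + (Y + (2*Y**2 + 5))*(2*Y) = -3/2 + (Y + (5 + 2*Y**2))*(2*Y) = -3/2 + (5 + Y + 2*Y**2)*(2*Y) = -3/2 + 2*Y*(5 + Y + 2*Y**2))
h(-17)*(s(-4) + F) = (-3/2 + 2*(-17)**2 + 4*(-17)**3 + 10*(-17))*(7*(-4) + 189) = (-3/2 + 2*289 + 4*(-4913) - 170)*(-28 + 189) = (-3/2 + 578 - 19652 - 170)*161 = -38491/2*161 = -6197051/2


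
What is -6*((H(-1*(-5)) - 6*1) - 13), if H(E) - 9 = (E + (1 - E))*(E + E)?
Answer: 0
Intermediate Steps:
H(E) = 9 + 2*E (H(E) = 9 + (E + (1 - E))*(E + E) = 9 + 1*(2*E) = 9 + 2*E)
-6*((H(-1*(-5)) - 6*1) - 13) = -6*(((9 + 2*(-1*(-5))) - 6*1) - 13) = -6*(((9 + 2*5) - 6) - 13) = -6*(((9 + 10) - 6) - 13) = -6*((19 - 6) - 13) = -6*(13 - 13) = -6*0 = 0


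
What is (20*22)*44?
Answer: 19360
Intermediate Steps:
(20*22)*44 = 440*44 = 19360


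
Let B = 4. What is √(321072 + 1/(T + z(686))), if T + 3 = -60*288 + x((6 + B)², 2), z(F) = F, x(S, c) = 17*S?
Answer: √71252493757951/14897 ≈ 566.63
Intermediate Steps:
T = -15583 (T = -3 + (-60*288 + 17*(6 + 4)²) = -3 + (-17280 + 17*10²) = -3 + (-17280 + 17*100) = -3 + (-17280 + 1700) = -3 - 15580 = -15583)
√(321072 + 1/(T + z(686))) = √(321072 + 1/(-15583 + 686)) = √(321072 + 1/(-14897)) = √(321072 - 1/14897) = √(4783009583/14897) = √71252493757951/14897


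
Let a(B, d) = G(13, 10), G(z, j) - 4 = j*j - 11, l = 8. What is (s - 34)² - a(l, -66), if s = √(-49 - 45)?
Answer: 969 - 68*I*√94 ≈ 969.0 - 659.28*I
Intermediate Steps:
G(z, j) = -7 + j² (G(z, j) = 4 + (j*j - 11) = 4 + (j² - 11) = 4 + (-11 + j²) = -7 + j²)
a(B, d) = 93 (a(B, d) = -7 + 10² = -7 + 100 = 93)
s = I*√94 (s = √(-94) = I*√94 ≈ 9.6954*I)
(s - 34)² - a(l, -66) = (I*√94 - 34)² - 1*93 = (-34 + I*√94)² - 93 = -93 + (-34 + I*√94)²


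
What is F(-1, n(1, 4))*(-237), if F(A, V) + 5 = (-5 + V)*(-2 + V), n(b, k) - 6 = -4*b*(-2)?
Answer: -24411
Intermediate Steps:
n(b, k) = 6 + 8*b (n(b, k) = 6 - 4*b*(-2) = 6 + 8*b)
F(A, V) = -5 + (-5 + V)*(-2 + V)
F(-1, n(1, 4))*(-237) = (5 + (6 + 8*1)² - 7*(6 + 8*1))*(-237) = (5 + (6 + 8)² - 7*(6 + 8))*(-237) = (5 + 14² - 7*14)*(-237) = (5 + 196 - 98)*(-237) = 103*(-237) = -24411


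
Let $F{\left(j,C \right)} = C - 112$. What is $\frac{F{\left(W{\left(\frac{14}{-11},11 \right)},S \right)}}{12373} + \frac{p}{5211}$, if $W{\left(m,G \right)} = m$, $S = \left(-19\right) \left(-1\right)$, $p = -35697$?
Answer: $- \frac{147387868}{21491901} \approx -6.8578$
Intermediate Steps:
$S = 19$
$F{\left(j,C \right)} = -112 + C$
$\frac{F{\left(W{\left(\frac{14}{-11},11 \right)},S \right)}}{12373} + \frac{p}{5211} = \frac{-112 + 19}{12373} - \frac{35697}{5211} = \left(-93\right) \frac{1}{12373} - \frac{11899}{1737} = - \frac{93}{12373} - \frac{11899}{1737} = - \frac{147387868}{21491901}$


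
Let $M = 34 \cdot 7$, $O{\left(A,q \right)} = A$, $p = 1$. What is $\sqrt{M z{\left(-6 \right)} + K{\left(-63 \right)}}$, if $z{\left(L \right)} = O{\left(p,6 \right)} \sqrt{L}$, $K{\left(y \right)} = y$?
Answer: $\sqrt{-63 + 238 i \sqrt{6}} \approx 16.177 + 18.019 i$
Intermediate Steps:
$z{\left(L \right)} = \sqrt{L}$ ($z{\left(L \right)} = 1 \sqrt{L} = \sqrt{L}$)
$M = 238$
$\sqrt{M z{\left(-6 \right)} + K{\left(-63 \right)}} = \sqrt{238 \sqrt{-6} - 63} = \sqrt{238 i \sqrt{6} - 63} = \sqrt{-63 + 238 i \sqrt{6}}$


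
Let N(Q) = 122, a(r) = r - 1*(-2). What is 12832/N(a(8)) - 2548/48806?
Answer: 156491934/1488583 ≈ 105.13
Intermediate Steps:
a(r) = 2 + r (a(r) = r + 2 = 2 + r)
12832/N(a(8)) - 2548/48806 = 12832/122 - 2548/48806 = 12832*(1/122) - 2548*1/48806 = 6416/61 - 1274/24403 = 156491934/1488583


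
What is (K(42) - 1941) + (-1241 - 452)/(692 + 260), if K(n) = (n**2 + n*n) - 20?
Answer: 1490091/952 ≈ 1565.2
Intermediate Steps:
K(n) = -20 + 2*n**2 (K(n) = (n**2 + n**2) - 20 = 2*n**2 - 20 = -20 + 2*n**2)
(K(42) - 1941) + (-1241 - 452)/(692 + 260) = ((-20 + 2*42**2) - 1941) + (-1241 - 452)/(692 + 260) = ((-20 + 2*1764) - 1941) - 1693/952 = ((-20 + 3528) - 1941) - 1693*1/952 = (3508 - 1941) - 1693/952 = 1567 - 1693/952 = 1490091/952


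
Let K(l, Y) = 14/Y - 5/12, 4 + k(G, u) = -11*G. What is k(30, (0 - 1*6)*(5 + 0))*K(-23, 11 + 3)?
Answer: -1169/6 ≈ -194.83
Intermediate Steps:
k(G, u) = -4 - 11*G
K(l, Y) = -5/12 + 14/Y (K(l, Y) = 14/Y - 5*1/12 = 14/Y - 5/12 = -5/12 + 14/Y)
k(30, (0 - 1*6)*(5 + 0))*K(-23, 11 + 3) = (-4 - 11*30)*(-5/12 + 14/(11 + 3)) = (-4 - 330)*(-5/12 + 14/14) = -334*(-5/12 + 14*(1/14)) = -334*(-5/12 + 1) = -334*7/12 = -1169/6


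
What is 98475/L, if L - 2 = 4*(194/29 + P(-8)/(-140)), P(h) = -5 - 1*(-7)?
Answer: 99952125/29132 ≈ 3431.0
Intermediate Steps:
P(h) = 2 (P(h) = -5 + 7 = 2)
L = 29132/1015 (L = 2 + 4*(194/29 + 2/(-140)) = 2 + 4*(194*(1/29) + 2*(-1/140)) = 2 + 4*(194/29 - 1/70) = 2 + 4*(13551/2030) = 2 + 27102/1015 = 29132/1015 ≈ 28.701)
98475/L = 98475/(29132/1015) = 98475*(1015/29132) = 99952125/29132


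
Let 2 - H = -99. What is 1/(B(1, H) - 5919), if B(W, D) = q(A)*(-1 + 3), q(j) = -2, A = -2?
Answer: -1/5923 ≈ -0.00016883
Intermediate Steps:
H = 101 (H = 2 - 1*(-99) = 2 + 99 = 101)
B(W, D) = -4 (B(W, D) = -2*(-1 + 3) = -2*2 = -4)
1/(B(1, H) - 5919) = 1/(-4 - 5919) = 1/(-5923) = -1/5923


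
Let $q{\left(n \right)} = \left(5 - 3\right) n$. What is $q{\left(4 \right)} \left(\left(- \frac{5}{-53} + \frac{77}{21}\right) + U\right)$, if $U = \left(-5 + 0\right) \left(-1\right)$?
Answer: $\frac{11144}{159} \approx 70.088$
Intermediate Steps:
$q{\left(n \right)} = 2 n$
$U = 5$ ($U = \left(-5\right) \left(-1\right) = 5$)
$q{\left(4 \right)} \left(\left(- \frac{5}{-53} + \frac{77}{21}\right) + U\right) = 2 \cdot 4 \left(\left(- \frac{5}{-53} + \frac{77}{21}\right) + 5\right) = 8 \left(\left(\left(-5\right) \left(- \frac{1}{53}\right) + 77 \cdot \frac{1}{21}\right) + 5\right) = 8 \left(\left(\frac{5}{53} + \frac{11}{3}\right) + 5\right) = 8 \left(\frac{598}{159} + 5\right) = 8 \cdot \frac{1393}{159} = \frac{11144}{159}$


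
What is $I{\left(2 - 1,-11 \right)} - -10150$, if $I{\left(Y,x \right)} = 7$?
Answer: $10157$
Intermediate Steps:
$I{\left(2 - 1,-11 \right)} - -10150 = 7 - -10150 = 7 + 10150 = 10157$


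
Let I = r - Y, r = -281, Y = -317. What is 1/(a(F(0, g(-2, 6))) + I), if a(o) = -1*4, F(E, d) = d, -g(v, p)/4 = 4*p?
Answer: 1/32 ≈ 0.031250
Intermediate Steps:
g(v, p) = -16*p
I = 36 (I = -281 - 1*(-317) = -281 + 317 = 36)
a(o) = -4
1/(a(F(0, g(-2, 6))) + I) = 1/(-4 + 36) = 1/32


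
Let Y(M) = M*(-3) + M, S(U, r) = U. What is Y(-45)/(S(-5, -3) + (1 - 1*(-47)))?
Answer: 90/43 ≈ 2.0930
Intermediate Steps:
Y(M) = -2*M (Y(M) = -3*M + M = -2*M)
Y(-45)/(S(-5, -3) + (1 - 1*(-47))) = (-2*(-45))/(-5 + (1 - 1*(-47))) = 90/(-5 + (1 + 47)) = 90/(-5 + 48) = 90/43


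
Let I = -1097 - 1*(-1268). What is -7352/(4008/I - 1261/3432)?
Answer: -12292544/38575 ≈ -318.67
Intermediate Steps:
I = 171 (I = -1097 + 1268 = 171)
-7352/(4008/I - 1261/3432) = -7352/(4008/171 - 1261/3432) = -7352/(4008*(1/171) - 1261*1/3432) = -7352/(1336/57 - 97/264) = -7352/38575/1672 = -7352*1672/38575 = -12292544/38575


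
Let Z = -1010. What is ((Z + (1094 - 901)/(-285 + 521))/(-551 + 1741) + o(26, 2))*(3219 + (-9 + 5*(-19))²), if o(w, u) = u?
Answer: 129728713/8024 ≈ 16168.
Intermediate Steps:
((Z + (1094 - 901)/(-285 + 521))/(-551 + 1741) + o(26, 2))*(3219 + (-9 + 5*(-19))²) = ((-1010 + (1094 - 901)/(-285 + 521))/(-551 + 1741) + 2)*(3219 + (-9 + 5*(-19))²) = ((-1010 + 193/236)/1190 + 2)*(3219 + (-9 - 95)²) = ((-1010 + 193*(1/236))*(1/1190) + 2)*(3219 + (-104)²) = ((-1010 + 193/236)*(1/1190) + 2)*(3219 + 10816) = (-238167/236*1/1190 + 2)*14035 = (-238167/280840 + 2)*14035 = (323513/280840)*14035 = 129728713/8024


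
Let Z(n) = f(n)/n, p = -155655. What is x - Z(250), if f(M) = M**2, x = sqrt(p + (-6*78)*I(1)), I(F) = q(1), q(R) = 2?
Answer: -250 + 3*I*sqrt(17399) ≈ -250.0 + 395.72*I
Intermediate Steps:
I(F) = 2
x = 3*I*sqrt(17399) (x = sqrt(-155655 - 6*78*2) = sqrt(-155655 - 468*2) = sqrt(-155655 - 936) = sqrt(-156591) = 3*I*sqrt(17399) ≈ 395.72*I)
Z(n) = n (Z(n) = n**2/n = n)
x - Z(250) = 3*I*sqrt(17399) - 1*250 = 3*I*sqrt(17399) - 250 = -250 + 3*I*sqrt(17399)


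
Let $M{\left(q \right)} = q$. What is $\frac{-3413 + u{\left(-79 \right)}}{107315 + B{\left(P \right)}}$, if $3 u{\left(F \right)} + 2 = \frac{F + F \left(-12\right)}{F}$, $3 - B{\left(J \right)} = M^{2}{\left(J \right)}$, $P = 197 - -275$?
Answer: $\frac{5126}{173199} \approx 0.029596$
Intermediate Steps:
$P = 472$ ($P = 197 + 275 = 472$)
$B{\left(J \right)} = 3 - J^{2}$
$u{\left(F \right)} = - \frac{13}{3}$ ($u{\left(F \right)} = - \frac{2}{3} + \frac{\left(F + F \left(-12\right)\right) \frac{1}{F}}{3} = - \frac{2}{3} + \frac{\left(F - 12 F\right) \frac{1}{F}}{3} = - \frac{2}{3} + \frac{- 11 F \frac{1}{F}}{3} = - \frac{2}{3} + \frac{1}{3} \left(-11\right) = - \frac{2}{3} - \frac{11}{3} = - \frac{13}{3}$)
$\frac{-3413 + u{\left(-79 \right)}}{107315 + B{\left(P \right)}} = \frac{-3413 - \frac{13}{3}}{107315 + \left(3 - 472^{2}\right)} = - \frac{10252}{3 \left(107315 + \left(3 - 222784\right)\right)} = - \frac{10252}{3 \left(107315 - 222781\right)} = - \frac{10252}{3 \left(-115466\right)} = \left(- \frac{10252}{3}\right) \left(- \frac{1}{115466}\right) = \frac{5126}{173199}$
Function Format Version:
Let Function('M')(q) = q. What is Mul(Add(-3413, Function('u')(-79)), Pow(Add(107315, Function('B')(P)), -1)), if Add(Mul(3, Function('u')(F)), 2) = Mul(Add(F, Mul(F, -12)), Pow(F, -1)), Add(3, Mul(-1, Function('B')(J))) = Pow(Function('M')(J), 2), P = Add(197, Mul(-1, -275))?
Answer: Rational(5126, 173199) ≈ 0.029596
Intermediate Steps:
P = 472 (P = Add(197, 275) = 472)
Function('B')(J) = Add(3, Mul(-1, Pow(J, 2)))
Function('u')(F) = Rational(-13, 3) (Function('u')(F) = Add(Rational(-2, 3), Mul(Rational(1, 3), Mul(Add(F, Mul(F, -12)), Pow(F, -1)))) = Add(Rational(-2, 3), Mul(Rational(1, 3), Mul(Add(F, Mul(-12, F)), Pow(F, -1)))) = Add(Rational(-2, 3), Mul(Rational(1, 3), Mul(Mul(-11, F), Pow(F, -1)))) = Add(Rational(-2, 3), Mul(Rational(1, 3), -11)) = Add(Rational(-2, 3), Rational(-11, 3)) = Rational(-13, 3))
Mul(Add(-3413, Function('u')(-79)), Pow(Add(107315, Function('B')(P)), -1)) = Mul(Add(-3413, Rational(-13, 3)), Pow(Add(107315, Add(3, Mul(-1, Pow(472, 2)))), -1)) = Mul(Rational(-10252, 3), Pow(Add(107315, Add(3, Mul(-1, 222784))), -1)) = Mul(Rational(-10252, 3), Pow(Add(107315, Add(3, -222784)), -1)) = Mul(Rational(-10252, 3), Pow(Add(107315, -222781), -1)) = Mul(Rational(-10252, 3), Pow(-115466, -1)) = Mul(Rational(-10252, 3), Rational(-1, 115466)) = Rational(5126, 173199)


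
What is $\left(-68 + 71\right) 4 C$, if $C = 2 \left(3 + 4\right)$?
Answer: $168$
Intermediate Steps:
$C = 14$ ($C = 2 \cdot 7 = 14$)
$\left(-68 + 71\right) 4 C = \left(-68 + 71\right) 4 \cdot 14 = 3 \cdot 56 = 168$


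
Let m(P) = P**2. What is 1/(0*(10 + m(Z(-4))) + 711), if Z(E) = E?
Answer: 1/711 ≈ 0.0014065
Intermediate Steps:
1/(0*(10 + m(Z(-4))) + 711) = 1/(0*(10 + (-4)**2) + 711) = 1/(0*(10 + 16) + 711) = 1/(0*26 + 711) = 1/(0 + 711) = 1/711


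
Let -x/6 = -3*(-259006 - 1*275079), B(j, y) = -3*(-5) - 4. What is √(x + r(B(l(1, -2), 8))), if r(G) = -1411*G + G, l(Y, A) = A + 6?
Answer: 4*I*√601815 ≈ 3103.1*I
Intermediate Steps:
l(Y, A) = 6 + A
B(j, y) = 11 (B(j, y) = 15 - 4 = 11)
r(G) = -1410*G
x = -9613530 (x = -(-18)*(-259006 - 1*275079) = -(-18)*(-259006 - 275079) = -(-18)*(-534085) = -6*1602255 = -9613530)
√(x + r(B(l(1, -2), 8))) = √(-9613530 - 1410*11) = √(-9613530 - 15510) = √(-9629040) = 4*I*√601815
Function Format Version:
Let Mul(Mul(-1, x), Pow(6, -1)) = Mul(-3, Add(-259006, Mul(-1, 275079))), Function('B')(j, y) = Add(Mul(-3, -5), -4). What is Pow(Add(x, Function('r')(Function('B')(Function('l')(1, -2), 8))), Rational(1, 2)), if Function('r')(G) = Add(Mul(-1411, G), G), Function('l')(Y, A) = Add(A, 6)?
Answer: Mul(4, I, Pow(601815, Rational(1, 2))) ≈ Mul(3103.1, I)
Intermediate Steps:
Function('l')(Y, A) = Add(6, A)
Function('B')(j, y) = 11 (Function('B')(j, y) = Add(15, -4) = 11)
Function('r')(G) = Mul(-1410, G)
x = -9613530 (x = Mul(-6, Mul(-3, Add(-259006, Mul(-1, 275079)))) = Mul(-6, Mul(-3, Add(-259006, -275079))) = Mul(-6, Mul(-3, -534085)) = Mul(-6, 1602255) = -9613530)
Pow(Add(x, Function('r')(Function('B')(Function('l')(1, -2), 8))), Rational(1, 2)) = Pow(Add(-9613530, Mul(-1410, 11)), Rational(1, 2)) = Pow(Add(-9613530, -15510), Rational(1, 2)) = Pow(-9629040, Rational(1, 2)) = Mul(4, I, Pow(601815, Rational(1, 2)))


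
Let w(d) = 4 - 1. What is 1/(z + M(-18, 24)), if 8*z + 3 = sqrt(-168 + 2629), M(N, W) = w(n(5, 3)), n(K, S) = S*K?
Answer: -42/505 + 2*sqrt(2461)/505 ≈ 0.11330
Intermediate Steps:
n(K, S) = K*S
w(d) = 3
M(N, W) = 3
z = -3/8 + sqrt(2461)/8 (z = -3/8 + sqrt(-168 + 2629)/8 = -3/8 + sqrt(2461)/8 ≈ 5.8261)
1/(z + M(-18, 24)) = 1/((-3/8 + sqrt(2461)/8) + 3) = 1/(21/8 + sqrt(2461)/8)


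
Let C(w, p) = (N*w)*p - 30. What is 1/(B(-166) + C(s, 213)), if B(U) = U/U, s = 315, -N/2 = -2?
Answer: 1/268351 ≈ 3.7265e-6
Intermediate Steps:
N = 4 (N = -2*(-2) = 4)
C(w, p) = -30 + 4*p*w (C(w, p) = (4*w)*p - 30 = 4*p*w - 30 = -30 + 4*p*w)
B(U) = 1
1/(B(-166) + C(s, 213)) = 1/(1 + (-30 + 4*213*315)) = 1/(1 + (-30 + 268380)) = 1/(1 + 268350) = 1/268351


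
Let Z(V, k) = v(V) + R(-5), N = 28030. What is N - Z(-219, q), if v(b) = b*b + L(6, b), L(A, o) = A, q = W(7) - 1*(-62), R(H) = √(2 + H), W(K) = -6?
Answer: -19937 - I*√3 ≈ -19937.0 - 1.732*I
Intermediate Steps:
q = 56 (q = -6 - 1*(-62) = -6 + 62 = 56)
v(b) = 6 + b² (v(b) = b*b + 6 = b² + 6 = 6 + b²)
Z(V, k) = 6 + V² + I*√3 (Z(V, k) = (6 + V²) + √(2 - 5) = (6 + V²) + √(-3) = (6 + V²) + I*√3 = 6 + V² + I*√3)
N - Z(-219, q) = 28030 - (6 + (-219)² + I*√3) = 28030 - (6 + 47961 + I*√3) = 28030 - (47967 + I*√3) = 28030 + (-47967 - I*√3) = -19937 - I*√3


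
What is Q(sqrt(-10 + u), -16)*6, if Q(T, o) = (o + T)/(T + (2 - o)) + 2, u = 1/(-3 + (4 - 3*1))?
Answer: 1566/223 + 68*I*sqrt(42)/223 ≈ 7.0224 + 1.9762*I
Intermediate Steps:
u = -1/2 (u = 1/(-3 + (4 - 3)) = 1/(-3 + 1) = 1/(-2) = -1/2 ≈ -0.50000)
Q(T, o) = 2 + (T + o)/(2 + T - o) (Q(T, o) = (T + o)/(2 + T - o) + 2 = 2 + (T + o)/(2 + T - o))
Q(sqrt(-10 + u), -16)*6 = ((4 - 1*(-16) + 3*sqrt(-10 - 1/2))/(2 + sqrt(-10 - 1/2) - 1*(-16)))*6 = ((4 + 16 + 3*sqrt(-21/2))/(2 + sqrt(-21/2) + 16))*6 = ((4 + 16 + 3*(I*sqrt(42)/2))/(2 + I*sqrt(42)/2 + 16))*6 = ((4 + 16 + 3*I*sqrt(42)/2)/(18 + I*sqrt(42)/2))*6 = ((20 + 3*I*sqrt(42)/2)/(18 + I*sqrt(42)/2))*6 = 6*(20 + 3*I*sqrt(42)/2)/(18 + I*sqrt(42)/2)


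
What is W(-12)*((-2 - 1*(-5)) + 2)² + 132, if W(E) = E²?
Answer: 3732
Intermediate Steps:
W(-12)*((-2 - 1*(-5)) + 2)² + 132 = (-12)²*((-2 - 1*(-5)) + 2)² + 132 = 144*((-2 + 5) + 2)² + 132 = 144*(3 + 2)² + 132 = 144*5² + 132 = 144*25 + 132 = 3600 + 132 = 3732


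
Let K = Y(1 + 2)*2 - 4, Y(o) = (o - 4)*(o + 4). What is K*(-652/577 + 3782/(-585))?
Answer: 5127268/37505 ≈ 136.71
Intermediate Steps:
Y(o) = (-4 + o)*(4 + o)
K = -18 (K = (-16 + (1 + 2)²)*2 - 4 = (-16 + 3²)*2 - 4 = (-16 + 9)*2 - 4 = -7*2 - 4 = -14 - 4 = -18)
K*(-652/577 + 3782/(-585)) = -18*(-652/577 + 3782/(-585)) = -18*(-652*1/577 + 3782*(-1/585)) = -18*(-652/577 - 3782/585) = -18*(-2563634/337545) = 5127268/37505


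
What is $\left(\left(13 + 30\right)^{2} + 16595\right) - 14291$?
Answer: $4153$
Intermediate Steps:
$\left(\left(13 + 30\right)^{2} + 16595\right) - 14291 = \left(43^{2} + 16595\right) - 14291 = \left(1849 + 16595\right) - 14291 = 18444 - 14291 = 4153$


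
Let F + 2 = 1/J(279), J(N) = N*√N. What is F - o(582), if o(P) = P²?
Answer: -338726 + √31/25947 ≈ -3.3873e+5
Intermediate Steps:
J(N) = N^(3/2)
F = -2 + √31/25947 (F = -2 + 1/(279^(3/2)) = -2 + 1/(837*√31) = -2 + √31/25947 ≈ -1.9998)
F - o(582) = (-2 + √31/25947) - 1*582² = (-2 + √31/25947) - 1*338724 = (-2 + √31/25947) - 338724 = -338726 + √31/25947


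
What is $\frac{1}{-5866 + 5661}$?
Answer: $- \frac{1}{205} \approx -0.0048781$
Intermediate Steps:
$\frac{1}{-5866 + 5661} = \frac{1}{-205} = - \frac{1}{205}$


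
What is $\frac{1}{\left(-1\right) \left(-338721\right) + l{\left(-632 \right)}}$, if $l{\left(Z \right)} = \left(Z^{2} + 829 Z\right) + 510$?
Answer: $\frac{1}{214727} \approx 4.6571 \cdot 10^{-6}$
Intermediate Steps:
$l{\left(Z \right)} = 510 + Z^{2} + 829 Z$
$\frac{1}{\left(-1\right) \left(-338721\right) + l{\left(-632 \right)}} = \frac{1}{\left(-1\right) \left(-338721\right) + \left(510 + \left(-632\right)^{2} + 829 \left(-632\right)\right)} = \frac{1}{338721 + \left(510 + 399424 - 523928\right)} = \frac{1}{338721 - 123994} = \frac{1}{214727}$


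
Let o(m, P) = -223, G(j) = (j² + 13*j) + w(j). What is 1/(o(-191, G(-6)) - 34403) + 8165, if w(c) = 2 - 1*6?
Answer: 282721289/34626 ≈ 8165.0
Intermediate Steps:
w(c) = -4 (w(c) = 2 - 6 = -4)
G(j) = -4 + j² + 13*j (G(j) = (j² + 13*j) - 4 = -4 + j² + 13*j)
1/(o(-191, G(-6)) - 34403) + 8165 = 1/(-223 - 34403) + 8165 = 1/(-34626) + 8165 = -1/34626 + 8165 = 282721289/34626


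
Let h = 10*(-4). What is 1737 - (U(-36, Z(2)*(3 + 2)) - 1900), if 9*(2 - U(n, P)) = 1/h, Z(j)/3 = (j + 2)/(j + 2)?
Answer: 1308599/360 ≈ 3635.0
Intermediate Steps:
h = -40
Z(j) = 3 (Z(j) = 3*((j + 2)/(j + 2)) = 3*((2 + j)/(2 + j)) = 3*1 = 3)
U(n, P) = 721/360 (U(n, P) = 2 - ⅑/(-40) = 2 - ⅑*(-1/40) = 2 + 1/360 = 721/360)
1737 - (U(-36, Z(2)*(3 + 2)) - 1900) = 1737 - (721/360 - 1900) = 1737 - 1*(-683279/360) = 1737 + 683279/360 = 1308599/360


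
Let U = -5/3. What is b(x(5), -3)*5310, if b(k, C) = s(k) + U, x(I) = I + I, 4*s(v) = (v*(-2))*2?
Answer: -61950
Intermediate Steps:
U = -5/3 (U = -5*1/3 = -5/3 ≈ -1.6667)
s(v) = -v (s(v) = ((v*(-2))*2)/4 = (-2*v*2)/4 = (-4*v)/4 = -v)
x(I) = 2*I
b(k, C) = -5/3 - k (b(k, C) = -k - 5/3 = -5/3 - k)
b(x(5), -3)*5310 = (-5/3 - 2*5)*5310 = (-5/3 - 1*10)*5310 = (-5/3 - 10)*5310 = -35/3*5310 = -61950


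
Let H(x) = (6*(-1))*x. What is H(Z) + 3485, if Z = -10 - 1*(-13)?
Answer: 3467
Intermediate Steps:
Z = 3 (Z = -10 + 13 = 3)
H(x) = -6*x
H(Z) + 3485 = -6*3 + 3485 = -18 + 3485 = 3467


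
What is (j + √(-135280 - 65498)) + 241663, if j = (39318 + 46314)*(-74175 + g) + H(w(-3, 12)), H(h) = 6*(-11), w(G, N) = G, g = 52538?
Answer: -1852577987 + I*√200778 ≈ -1.8526e+9 + 448.08*I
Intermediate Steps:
H(h) = -66
j = -1852819650 (j = (39318 + 46314)*(-74175 + 52538) - 66 = 85632*(-21637) - 66 = -1852819584 - 66 = -1852819650)
(j + √(-135280 - 65498)) + 241663 = (-1852819650 + √(-135280 - 65498)) + 241663 = (-1852819650 + √(-200778)) + 241663 = (-1852819650 + I*√200778) + 241663 = -1852577987 + I*√200778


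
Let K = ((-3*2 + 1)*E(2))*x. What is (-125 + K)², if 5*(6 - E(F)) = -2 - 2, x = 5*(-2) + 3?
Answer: 12769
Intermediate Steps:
x = -7 (x = -10 + 3 = -7)
E(F) = 34/5 (E(F) = 6 - (-2 - 2)/5 = 6 - ⅕*(-4) = 6 + ⅘ = 34/5)
K = 238 (K = ((-3*2 + 1)*(34/5))*(-7) = ((-6 + 1)*(34/5))*(-7) = -5*34/5*(-7) = -34*(-7) = 238)
(-125 + K)² = (-125 + 238)² = 113² = 12769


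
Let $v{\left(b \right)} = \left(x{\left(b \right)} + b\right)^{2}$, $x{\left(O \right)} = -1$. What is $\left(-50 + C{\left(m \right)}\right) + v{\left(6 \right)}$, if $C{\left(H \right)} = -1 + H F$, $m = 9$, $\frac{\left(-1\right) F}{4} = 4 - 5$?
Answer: $10$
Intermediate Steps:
$F = 4$ ($F = - 4 \left(4 - 5\right) = \left(-4\right) \left(-1\right) = 4$)
$v{\left(b \right)} = \left(-1 + b\right)^{2}$
$C{\left(H \right)} = -1 + 4 H$ ($C{\left(H \right)} = -1 + H 4 = -1 + 4 H$)
$\left(-50 + C{\left(m \right)}\right) + v{\left(6 \right)} = \left(-50 + \left(-1 + 4 \cdot 9\right)\right) + \left(-1 + 6\right)^{2} = \left(-50 + \left(-1 + 36\right)\right) + 5^{2} = \left(-50 + 35\right) + 25 = -15 + 25 = 10$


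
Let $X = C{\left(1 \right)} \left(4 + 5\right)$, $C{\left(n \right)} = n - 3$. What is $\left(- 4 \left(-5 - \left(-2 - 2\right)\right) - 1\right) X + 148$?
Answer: $94$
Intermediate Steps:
$C{\left(n \right)} = -3 + n$ ($C{\left(n \right)} = n - 3 = -3 + n$)
$X = -18$ ($X = \left(-3 + 1\right) \left(4 + 5\right) = \left(-2\right) 9 = -18$)
$\left(- 4 \left(-5 - \left(-2 - 2\right)\right) - 1\right) X + 148 = \left(- 4 \left(-5 - \left(-2 - 2\right)\right) - 1\right) \left(-18\right) + 148 = \left(- 4 \left(-5 - -4\right) - 1\right) \left(-18\right) + 148 = \left(- 4 \left(-5 + 4\right) - 1\right) \left(-18\right) + 148 = \left(\left(-4\right) \left(-1\right) - 1\right) \left(-18\right) + 148 = \left(4 - 1\right) \left(-18\right) + 148 = 3 \left(-18\right) + 148 = -54 + 148 = 94$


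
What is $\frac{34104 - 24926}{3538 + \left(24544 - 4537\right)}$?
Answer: $\frac{9178}{23545} \approx 0.38981$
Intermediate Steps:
$\frac{34104 - 24926}{3538 + \left(24544 - 4537\right)} = \frac{9178}{3538 + \left(24544 - 4537\right)} = \frac{9178}{3538 + 20007} = \frac{9178}{23545}$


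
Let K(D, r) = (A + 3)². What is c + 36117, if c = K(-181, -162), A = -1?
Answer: 36121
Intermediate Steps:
K(D, r) = 4 (K(D, r) = (-1 + 3)² = 2² = 4)
c = 4
c + 36117 = 4 + 36117 = 36121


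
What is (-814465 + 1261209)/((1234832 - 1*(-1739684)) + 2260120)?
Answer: 111686/1308659 ≈ 0.085344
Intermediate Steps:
(-814465 + 1261209)/((1234832 - 1*(-1739684)) + 2260120) = 446744/((1234832 + 1739684) + 2260120) = 446744/(2974516 + 2260120) = 446744/5234636 = 446744*(1/5234636) = 111686/1308659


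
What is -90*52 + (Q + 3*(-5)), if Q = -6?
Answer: -4701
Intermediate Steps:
-90*52 + (Q + 3*(-5)) = -90*52 + (-6 + 3*(-5)) = -4680 + (-6 - 15) = -4680 - 21 = -4701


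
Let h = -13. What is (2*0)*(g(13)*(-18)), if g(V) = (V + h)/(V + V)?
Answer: 0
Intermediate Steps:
g(V) = (-13 + V)/(2*V) (g(V) = (V - 13)/(V + V) = (-13 + V)/((2*V)) = (-13 + V)*(1/(2*V)) = (-13 + V)/(2*V))
(2*0)*(g(13)*(-18)) = (2*0)*(((1/2)*(-13 + 13)/13)*(-18)) = 0*(((1/2)*(1/13)*0)*(-18)) = 0*(0*(-18)) = 0*0 = 0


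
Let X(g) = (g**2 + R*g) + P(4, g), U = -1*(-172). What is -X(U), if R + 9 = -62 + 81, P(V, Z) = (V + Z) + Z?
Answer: -31652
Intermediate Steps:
U = 172
P(V, Z) = V + 2*Z
R = 10 (R = -9 + (-62 + 81) = -9 + 19 = 10)
X(g) = 4 + g**2 + 12*g (X(g) = (g**2 + 10*g) + (4 + 2*g) = 4 + g**2 + 12*g)
-X(U) = -(4 + 172**2 + 12*172) = -(4 + 29584 + 2064) = -1*31652 = -31652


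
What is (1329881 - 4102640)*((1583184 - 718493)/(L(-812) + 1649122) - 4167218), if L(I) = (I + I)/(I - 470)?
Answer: 12214324051430262325839/1057088014 ≈ 1.1555e+13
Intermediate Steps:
L(I) = 2*I/(-470 + I) (L(I) = (2*I)/(-470 + I) = 2*I/(-470 + I))
(1329881 - 4102640)*((1583184 - 718493)/(L(-812) + 1649122) - 4167218) = (1329881 - 4102640)*((1583184 - 718493)/(2*(-812)/(-470 - 812) + 1649122) - 4167218) = -2772759*(864691/(2*(-812)/(-1282) + 1649122) - 4167218) = -2772759*(864691/(2*(-812)*(-1/1282) + 1649122) - 4167218) = -2772759*(864691/(812/641 + 1649122) - 4167218) = -2772759*(864691/(1057088014/641) - 4167218) = -2772759*(864691*(641/1057088014) - 4167218) = -2772759*(554266931/1057088014 - 4167218) = -2772759*(-4405115645258121/1057088014) = 12214324051430262325839/1057088014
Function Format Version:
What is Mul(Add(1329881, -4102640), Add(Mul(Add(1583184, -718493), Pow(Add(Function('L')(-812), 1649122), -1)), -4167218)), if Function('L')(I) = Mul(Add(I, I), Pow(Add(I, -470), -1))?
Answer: Rational(12214324051430262325839, 1057088014) ≈ 1.1555e+13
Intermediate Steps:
Function('L')(I) = Mul(2, I, Pow(Add(-470, I), -1)) (Function('L')(I) = Mul(Mul(2, I), Pow(Add(-470, I), -1)) = Mul(2, I, Pow(Add(-470, I), -1)))
Mul(Add(1329881, -4102640), Add(Mul(Add(1583184, -718493), Pow(Add(Function('L')(-812), 1649122), -1)), -4167218)) = Mul(Add(1329881, -4102640), Add(Mul(Add(1583184, -718493), Pow(Add(Mul(2, -812, Pow(Add(-470, -812), -1)), 1649122), -1)), -4167218)) = Mul(-2772759, Add(Mul(864691, Pow(Add(Mul(2, -812, Pow(-1282, -1)), 1649122), -1)), -4167218)) = Mul(-2772759, Add(Mul(864691, Pow(Add(Mul(2, -812, Rational(-1, 1282)), 1649122), -1)), -4167218)) = Mul(-2772759, Add(Mul(864691, Pow(Add(Rational(812, 641), 1649122), -1)), -4167218)) = Mul(-2772759, Add(Mul(864691, Pow(Rational(1057088014, 641), -1)), -4167218)) = Mul(-2772759, Add(Mul(864691, Rational(641, 1057088014)), -4167218)) = Mul(-2772759, Add(Rational(554266931, 1057088014), -4167218)) = Mul(-2772759, Rational(-4405115645258121, 1057088014)) = Rational(12214324051430262325839, 1057088014)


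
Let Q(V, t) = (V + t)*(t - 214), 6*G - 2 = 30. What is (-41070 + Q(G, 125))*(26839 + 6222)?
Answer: -5223935549/3 ≈ -1.7413e+9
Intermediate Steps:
G = 16/3 (G = ⅓ + (⅙)*30 = ⅓ + 5 = 16/3 ≈ 5.3333)
Q(V, t) = (-214 + t)*(V + t) (Q(V, t) = (V + t)*(-214 + t) = (-214 + t)*(V + t))
(-41070 + Q(G, 125))*(26839 + 6222) = (-41070 + (125² - 214*16/3 - 214*125 + (16/3)*125))*(26839 + 6222) = (-41070 + (15625 - 3424/3 - 26750 + 2000/3))*33061 = (-41070 - 34799/3)*33061 = -158009/3*33061 = -5223935549/3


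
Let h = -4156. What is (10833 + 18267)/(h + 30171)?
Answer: 5820/5203 ≈ 1.1186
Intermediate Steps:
(10833 + 18267)/(h + 30171) = (10833 + 18267)/(-4156 + 30171) = 29100/26015 = 29100*(1/26015) = 5820/5203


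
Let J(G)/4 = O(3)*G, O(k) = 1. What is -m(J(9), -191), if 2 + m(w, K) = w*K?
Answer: 6878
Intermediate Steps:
J(G) = 4*G (J(G) = 4*(1*G) = 4*G)
m(w, K) = -2 + K*w (m(w, K) = -2 + w*K = -2 + K*w)
-m(J(9), -191) = -(-2 - 764*9) = -(-2 - 191*36) = -(-2 - 6876) = -1*(-6878) = 6878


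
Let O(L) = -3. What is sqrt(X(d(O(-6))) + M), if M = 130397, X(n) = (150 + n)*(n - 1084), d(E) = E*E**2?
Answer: 4*I*sqrt(391) ≈ 79.095*I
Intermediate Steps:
d(E) = E**3
X(n) = (-1084 + n)*(150 + n) (X(n) = (150 + n)*(-1084 + n) = (-1084 + n)*(150 + n))
sqrt(X(d(O(-6))) + M) = sqrt((-162600 + ((-3)**3)**2 - 934*(-3)**3) + 130397) = sqrt((-162600 + (-27)**2 - 934*(-27)) + 130397) = sqrt((-162600 + 729 + 25218) + 130397) = sqrt(-136653 + 130397) = sqrt(-6256) = 4*I*sqrt(391)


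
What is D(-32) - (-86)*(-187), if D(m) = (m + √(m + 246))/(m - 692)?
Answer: -2910834/181 - √214/724 ≈ -16082.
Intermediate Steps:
D(m) = (m + √(246 + m))/(-692 + m)
D(-32) - (-86)*(-187) = (-32 + √(246 - 32))/(-692 - 32) - (-86)*(-187) = (-32 + √214)/(-724) - 1*16082 = -(-32 + √214)/724 - 16082 = (8/181 - √214/724) - 16082 = -2910834/181 - √214/724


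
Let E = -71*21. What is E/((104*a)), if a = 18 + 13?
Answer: -1491/3224 ≈ -0.46247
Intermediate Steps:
a = 31
E = -1491
E/((104*a)) = -1491/(104*31) = -1491/3224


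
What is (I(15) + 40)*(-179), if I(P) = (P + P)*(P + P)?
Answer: -168260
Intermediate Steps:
I(P) = 4*P² (I(P) = (2*P)*(2*P) = 4*P²)
(I(15) + 40)*(-179) = (4*15² + 40)*(-179) = (4*225 + 40)*(-179) = (900 + 40)*(-179) = 940*(-179) = -168260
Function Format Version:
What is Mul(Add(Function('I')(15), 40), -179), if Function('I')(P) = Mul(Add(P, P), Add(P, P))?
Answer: -168260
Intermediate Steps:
Function('I')(P) = Mul(4, Pow(P, 2)) (Function('I')(P) = Mul(Mul(2, P), Mul(2, P)) = Mul(4, Pow(P, 2)))
Mul(Add(Function('I')(15), 40), -179) = Mul(Add(Mul(4, Pow(15, 2)), 40), -179) = Mul(Add(Mul(4, 225), 40), -179) = Mul(Add(900, 40), -179) = Mul(940, -179) = -168260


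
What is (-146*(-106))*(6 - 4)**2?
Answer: 61904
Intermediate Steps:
(-146*(-106))*(6 - 4)**2 = 15476*2**2 = 15476*4 = 61904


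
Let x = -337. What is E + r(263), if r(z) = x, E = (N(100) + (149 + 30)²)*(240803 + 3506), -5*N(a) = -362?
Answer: 39227961518/5 ≈ 7.8456e+9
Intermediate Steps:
N(a) = 362/5 (N(a) = -⅕*(-362) = 362/5)
E = 39227963203/5 (E = (362/5 + (149 + 30)²)*(240803 + 3506) = (362/5 + 179²)*244309 = (362/5 + 32041)*244309 = (160567/5)*244309 = 39227963203/5 ≈ 7.8456e+9)
r(z) = -337
E + r(263) = 39227963203/5 - 337 = 39227961518/5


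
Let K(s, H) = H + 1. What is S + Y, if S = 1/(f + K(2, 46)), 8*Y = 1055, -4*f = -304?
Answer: 129773/984 ≈ 131.88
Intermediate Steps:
f = 76 (f = -1/4*(-304) = 76)
K(s, H) = 1 + H
Y = 1055/8 (Y = (1/8)*1055 = 1055/8 ≈ 131.88)
S = 1/123 (S = 1/(76 + (1 + 46)) = 1/(76 + 47) = 1/123 ≈ 0.0081301)
S + Y = 1/123 + 1055/8 = 129773/984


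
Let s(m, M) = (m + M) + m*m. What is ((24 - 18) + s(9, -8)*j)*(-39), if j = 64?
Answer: -204906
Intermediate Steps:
s(m, M) = M + m + m**2 (s(m, M) = (M + m) + m**2 = M + m + m**2)
((24 - 18) + s(9, -8)*j)*(-39) = ((24 - 18) + (-8 + 9 + 9**2)*64)*(-39) = (6 + (-8 + 9 + 81)*64)*(-39) = (6 + 82*64)*(-39) = (6 + 5248)*(-39) = 5254*(-39) = -204906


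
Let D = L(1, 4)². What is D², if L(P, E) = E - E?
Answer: 0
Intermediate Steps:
L(P, E) = 0
D = 0 (D = 0² = 0)
D² = 0² = 0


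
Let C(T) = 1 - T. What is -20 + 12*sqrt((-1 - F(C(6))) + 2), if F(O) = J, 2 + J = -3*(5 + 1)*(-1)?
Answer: -20 + 12*I*sqrt(15) ≈ -20.0 + 46.476*I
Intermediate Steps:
J = 16 (J = -2 - 3*(5 + 1)*(-1) = -2 - 3*6*(-1) = -2 - 18*(-1) = -2 + 18 = 16)
F(O) = 16
-20 + 12*sqrt((-1 - F(C(6))) + 2) = -20 + 12*sqrt((-1 - 1*16) + 2) = -20 + 12*sqrt((-1 - 16) + 2) = -20 + 12*sqrt(-17 + 2) = -20 + 12*sqrt(-15) = -20 + 12*(I*sqrt(15)) = -20 + 12*I*sqrt(15)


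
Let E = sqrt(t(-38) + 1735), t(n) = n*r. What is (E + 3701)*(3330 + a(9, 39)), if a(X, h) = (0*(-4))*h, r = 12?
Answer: 12324330 + 3330*sqrt(1279) ≈ 1.2443e+7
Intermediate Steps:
a(X, h) = 0 (a(X, h) = 0*h = 0)
t(n) = 12*n (t(n) = n*12 = 12*n)
E = sqrt(1279) (E = sqrt(12*(-38) + 1735) = sqrt(-456 + 1735) = sqrt(1279) ≈ 35.763)
(E + 3701)*(3330 + a(9, 39)) = (sqrt(1279) + 3701)*(3330 + 0) = (3701 + sqrt(1279))*3330 = 12324330 + 3330*sqrt(1279)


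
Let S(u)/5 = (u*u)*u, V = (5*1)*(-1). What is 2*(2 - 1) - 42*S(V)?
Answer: 26252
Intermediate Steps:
V = -5 (V = 5*(-1) = -5)
S(u) = 5*u³ (S(u) = 5*((u*u)*u) = 5*(u²*u) = 5*u³)
2*(2 - 1) - 42*S(V) = 2*(2 - 1) - 210*(-5)³ = 2*1 - 210*(-125) = 2 - 42*(-625) = 2 + 26250 = 26252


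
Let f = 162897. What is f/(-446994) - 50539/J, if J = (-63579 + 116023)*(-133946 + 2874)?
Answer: -186620268056255/512101653676032 ≈ -0.36442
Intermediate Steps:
J = -6873939968 (J = 52444*(-131072) = -6873939968)
f/(-446994) - 50539/J = 162897/(-446994) - 50539/(-6873939968) = 162897*(-1/446994) - 50539*(-1/6873939968) = -54299/148998 + 50539/6873939968 = -186620268056255/512101653676032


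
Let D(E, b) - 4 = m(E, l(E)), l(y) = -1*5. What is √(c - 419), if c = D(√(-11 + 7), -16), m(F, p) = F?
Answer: √(-415 + 2*I) ≈ 0.04909 + 20.372*I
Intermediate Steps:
l(y) = -5
D(E, b) = 4 + E
c = 4 + 2*I (c = 4 + √(-11 + 7) = 4 + √(-4) = 4 + 2*I ≈ 4.0 + 2.0*I)
√(c - 419) = √((4 + 2*I) - 419) = √(-415 + 2*I)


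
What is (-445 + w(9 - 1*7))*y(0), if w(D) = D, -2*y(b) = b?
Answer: 0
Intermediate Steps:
y(b) = -b/2
(-445 + w(9 - 1*7))*y(0) = (-445 + (9 - 1*7))*(-½*0) = (-445 + (9 - 7))*0 = (-445 + 2)*0 = -443*0 = 0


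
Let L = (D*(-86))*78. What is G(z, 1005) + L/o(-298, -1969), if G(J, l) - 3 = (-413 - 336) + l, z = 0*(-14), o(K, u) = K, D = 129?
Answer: 471257/149 ≈ 3162.8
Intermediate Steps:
z = 0
G(J, l) = -746 + l (G(J, l) = 3 + ((-413 - 336) + l) = 3 + (-749 + l) = -746 + l)
L = -865332 (L = (129*(-86))*78 = -11094*78 = -865332)
G(z, 1005) + L/o(-298, -1969) = (-746 + 1005) - 865332/(-298) = 259 - 865332*(-1/298) = 259 + 432666/149 = 471257/149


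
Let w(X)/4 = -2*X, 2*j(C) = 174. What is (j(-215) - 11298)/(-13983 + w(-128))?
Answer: 11211/12959 ≈ 0.86511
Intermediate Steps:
j(C) = 87 (j(C) = (1/2)*174 = 87)
w(X) = -8*X (w(X) = 4*(-2*X) = -8*X)
(j(-215) - 11298)/(-13983 + w(-128)) = (87 - 11298)/(-13983 - 8*(-128)) = -11211/(-13983 + 1024) = -11211/(-12959) = -11211*(-1/12959) = 11211/12959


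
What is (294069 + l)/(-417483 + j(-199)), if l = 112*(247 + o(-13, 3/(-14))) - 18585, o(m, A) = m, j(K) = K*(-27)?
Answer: -50282/68685 ≈ -0.73207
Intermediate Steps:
j(K) = -27*K
l = 7623 (l = 112*(247 - 13) - 18585 = 112*234 - 18585 = 26208 - 18585 = 7623)
(294069 + l)/(-417483 + j(-199)) = (294069 + 7623)/(-417483 - 27*(-199)) = 301692/(-417483 + 5373) = 301692/(-412110) = 301692*(-1/412110) = -50282/68685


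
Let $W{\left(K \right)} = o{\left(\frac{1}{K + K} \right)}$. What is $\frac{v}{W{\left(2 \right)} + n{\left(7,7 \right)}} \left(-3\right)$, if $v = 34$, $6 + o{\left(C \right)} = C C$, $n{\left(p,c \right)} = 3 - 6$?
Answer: $\frac{1632}{143} \approx 11.413$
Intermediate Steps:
$n{\left(p,c \right)} = -3$ ($n{\left(p,c \right)} = 3 - 6 = -3$)
$o{\left(C \right)} = -6 + C^{2}$ ($o{\left(C \right)} = -6 + C C = -6 + C^{2}$)
$W{\left(K \right)} = -6 + \frac{1}{4 K^{2}}$ ($W{\left(K \right)} = -6 + \left(\frac{1}{K + K}\right)^{2} = -6 + \left(\frac{1}{2 K}\right)^{2} = -6 + \frac{1}{4 K^{2}}$)
$\frac{v}{W{\left(2 \right)} + n{\left(7,7 \right)}} \left(-3\right) = \frac{1}{\left(-6 + \frac{1}{4 \cdot 4}\right) - 3} \cdot 34 \left(-3\right) = \frac{1}{\left(-6 + \frac{1}{4} \cdot \frac{1}{4}\right) - 3} \cdot 34 \left(-3\right) = \frac{1}{\left(-6 + \frac{1}{16}\right) - 3} \cdot 34 \left(-3\right) = \frac{1}{- \frac{95}{16} - 3} \cdot 34 \left(-3\right) = \frac{1}{- \frac{143}{16}} \cdot 34 \left(-3\right) = \left(- \frac{16}{143}\right) 34 \left(-3\right) = \left(- \frac{544}{143}\right) \left(-3\right) = \frac{1632}{143}$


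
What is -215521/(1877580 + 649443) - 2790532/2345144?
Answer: -1889291581565/1481558206578 ≈ -1.2752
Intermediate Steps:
-215521/(1877580 + 649443) - 2790532/2345144 = -215521/2527023 - 2790532*1/2345144 = -215521*1/2527023 - 697633/586286 = -215521/2527023 - 697633/586286 = -1889291581565/1481558206578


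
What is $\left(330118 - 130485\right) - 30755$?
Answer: $168878$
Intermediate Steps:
$\left(330118 - 130485\right) - 30755 = 199633 - 30755 = 168878$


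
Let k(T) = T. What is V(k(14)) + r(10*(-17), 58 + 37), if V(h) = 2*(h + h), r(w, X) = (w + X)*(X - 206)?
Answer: 8381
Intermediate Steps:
r(w, X) = (-206 + X)*(X + w) (r(w, X) = (X + w)*(-206 + X) = (-206 + X)*(X + w))
V(h) = 4*h (V(h) = 2*(2*h) = 4*h)
V(k(14)) + r(10*(-17), 58 + 37) = 4*14 + ((58 + 37)² - 206*(58 + 37) - 2060*(-17) + (58 + 37)*(10*(-17))) = 56 + (95² - 206*95 - 206*(-170) + 95*(-170)) = 56 + (9025 - 19570 + 35020 - 16150) = 56 + 8325 = 8381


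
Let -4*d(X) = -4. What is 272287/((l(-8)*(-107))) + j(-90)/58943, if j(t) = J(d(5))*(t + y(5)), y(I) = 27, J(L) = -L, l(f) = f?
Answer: 16049466569/50455208 ≈ 318.09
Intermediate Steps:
d(X) = 1 (d(X) = -1/4*(-4) = 1)
j(t) = -27 - t (j(t) = (-1*1)*(t + 27) = -(27 + t) = -27 - t)
272287/((l(-8)*(-107))) + j(-90)/58943 = 272287/((-8*(-107))) + (-27 - 1*(-90))/58943 = 272287/856 + (-27 + 90)*(1/58943) = 272287*(1/856) + 63*(1/58943) = 272287/856 + 63/58943 = 16049466569/50455208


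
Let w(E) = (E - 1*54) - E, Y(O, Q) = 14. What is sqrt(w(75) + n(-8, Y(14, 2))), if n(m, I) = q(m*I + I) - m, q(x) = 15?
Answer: I*sqrt(31) ≈ 5.5678*I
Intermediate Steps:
n(m, I) = 15 - m
w(E) = -54 (w(E) = (E - 54) - E = (-54 + E) - E = -54)
sqrt(w(75) + n(-8, Y(14, 2))) = sqrt(-54 + (15 - 1*(-8))) = sqrt(-54 + (15 + 8)) = sqrt(-54 + 23) = sqrt(-31) = I*sqrt(31)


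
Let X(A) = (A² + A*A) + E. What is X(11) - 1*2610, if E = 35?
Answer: -2333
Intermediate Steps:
X(A) = 35 + 2*A² (X(A) = (A² + A*A) + 35 = (A² + A²) + 35 = 2*A² + 35 = 35 + 2*A²)
X(11) - 1*2610 = (35 + 2*11²) - 1*2610 = (35 + 2*121) - 2610 = (35 + 242) - 2610 = 277 - 2610 = -2333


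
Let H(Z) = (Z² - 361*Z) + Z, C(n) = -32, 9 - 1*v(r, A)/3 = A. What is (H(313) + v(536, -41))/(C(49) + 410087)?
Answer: -14561/410055 ≈ -0.035510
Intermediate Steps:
v(r, A) = 27 - 3*A
H(Z) = Z² - 360*Z
(H(313) + v(536, -41))/(C(49) + 410087) = (313*(-360 + 313) + (27 - 3*(-41)))/(-32 + 410087) = (313*(-47) + (27 + 123))/410055 = (-14711 + 150)*(1/410055) = -14561*1/410055 = -14561/410055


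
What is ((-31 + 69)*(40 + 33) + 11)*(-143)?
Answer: -398255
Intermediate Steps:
((-31 + 69)*(40 + 33) + 11)*(-143) = (38*73 + 11)*(-143) = (2774 + 11)*(-143) = 2785*(-143) = -398255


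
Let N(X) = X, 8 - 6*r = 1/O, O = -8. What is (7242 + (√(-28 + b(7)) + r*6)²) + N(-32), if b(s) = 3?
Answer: 464065/64 + 325*I/4 ≈ 7251.0 + 81.25*I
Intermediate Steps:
r = 65/48 (r = 4/3 - ⅙/(-8) = 4/3 - ⅙*(-⅛) = 4/3 + 1/48 = 65/48 ≈ 1.3542)
(7242 + (√(-28 + b(7)) + r*6)²) + N(-32) = (7242 + (√(-28 + 3) + (65/48)*6)²) - 32 = (7242 + (√(-25) + 65/8)²) - 32 = (7242 + (5*I + 65/8)²) - 32 = (7242 + (65/8 + 5*I)²) - 32 = 7210 + (65/8 + 5*I)²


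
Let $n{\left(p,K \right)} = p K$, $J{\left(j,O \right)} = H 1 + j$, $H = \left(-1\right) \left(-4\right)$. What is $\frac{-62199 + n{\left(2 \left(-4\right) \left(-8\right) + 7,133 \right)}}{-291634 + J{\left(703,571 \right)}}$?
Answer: $\frac{52756}{290927} \approx 0.18134$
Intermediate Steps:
$H = 4$
$J{\left(j,O \right)} = 4 + j$ ($J{\left(j,O \right)} = 4 \cdot 1 + j = 4 + j$)
$n{\left(p,K \right)} = K p$
$\frac{-62199 + n{\left(2 \left(-4\right) \left(-8\right) + 7,133 \right)}}{-291634 + J{\left(703,571 \right)}} = \frac{-62199 + 133 \left(2 \left(-4\right) \left(-8\right) + 7\right)}{-291634 + \left(4 + 703\right)} = \frac{-62199 + 133 \left(\left(-8\right) \left(-8\right) + 7\right)}{-291634 + 707} = \frac{-62199 + 133 \left(64 + 7\right)}{-290927} = \left(-62199 + 133 \cdot 71\right) \left(- \frac{1}{290927}\right) = \left(-62199 + 9443\right) \left(- \frac{1}{290927}\right) = \left(-52756\right) \left(- \frac{1}{290927}\right) = \frac{52756}{290927}$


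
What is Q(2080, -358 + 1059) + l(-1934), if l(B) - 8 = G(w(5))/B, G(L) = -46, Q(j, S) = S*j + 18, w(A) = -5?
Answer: 1409988525/967 ≈ 1.4581e+6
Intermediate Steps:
Q(j, S) = 18 + S*j
l(B) = 8 - 46/B
Q(2080, -358 + 1059) + l(-1934) = (18 + (-358 + 1059)*2080) + (8 - 46/(-1934)) = (18 + 701*2080) + (8 - 46*(-1/1934)) = (18 + 1458080) + (8 + 23/967) = 1458098 + 7759/967 = 1409988525/967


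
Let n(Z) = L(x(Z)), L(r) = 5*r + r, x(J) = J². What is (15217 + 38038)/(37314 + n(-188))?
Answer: 53255/249378 ≈ 0.21355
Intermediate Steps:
L(r) = 6*r
n(Z) = 6*Z²
(15217 + 38038)/(37314 + n(-188)) = (15217 + 38038)/(37314 + 6*(-188)²) = 53255/(37314 + 6*35344) = 53255/(37314 + 212064) = 53255/249378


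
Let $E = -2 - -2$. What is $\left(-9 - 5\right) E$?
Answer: $0$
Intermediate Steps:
$E = 0$ ($E = -2 + 2 = 0$)
$\left(-9 - 5\right) E = \left(-9 - 5\right) 0 = \left(-14\right) 0 = 0$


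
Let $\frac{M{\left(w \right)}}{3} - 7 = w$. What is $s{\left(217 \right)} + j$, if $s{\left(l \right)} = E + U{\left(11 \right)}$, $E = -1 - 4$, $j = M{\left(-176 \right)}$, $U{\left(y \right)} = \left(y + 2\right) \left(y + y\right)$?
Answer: $-226$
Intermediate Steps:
$U{\left(y \right)} = 2 y \left(2 + y\right)$ ($U{\left(y \right)} = \left(2 + y\right) 2 y = 2 y \left(2 + y\right)$)
$M{\left(w \right)} = 21 + 3 w$
$j = -507$ ($j = 21 + 3 \left(-176\right) = 21 - 528 = -507$)
$E = -5$ ($E = -1 - 4 = -5$)
$s{\left(l \right)} = 281$ ($s{\left(l \right)} = -5 + 2 \cdot 11 \left(2 + 11\right) = -5 + 2 \cdot 11 \cdot 13 = -5 + 286 = 281$)
$s{\left(217 \right)} + j = 281 - 507 = -226$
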